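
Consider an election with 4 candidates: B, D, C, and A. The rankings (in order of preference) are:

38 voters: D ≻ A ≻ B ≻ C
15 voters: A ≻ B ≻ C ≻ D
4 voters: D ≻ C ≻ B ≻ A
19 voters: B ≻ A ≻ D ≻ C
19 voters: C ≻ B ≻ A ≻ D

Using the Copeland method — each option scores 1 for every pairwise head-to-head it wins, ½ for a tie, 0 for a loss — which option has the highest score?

A

B: beats D and C; loses to A → score 2.
D: beats C; loses to B and A → score 1.
C: loses to B, D, and A → score 0.
A: beats B, D, and C → score 3.
A has the best pairwise record.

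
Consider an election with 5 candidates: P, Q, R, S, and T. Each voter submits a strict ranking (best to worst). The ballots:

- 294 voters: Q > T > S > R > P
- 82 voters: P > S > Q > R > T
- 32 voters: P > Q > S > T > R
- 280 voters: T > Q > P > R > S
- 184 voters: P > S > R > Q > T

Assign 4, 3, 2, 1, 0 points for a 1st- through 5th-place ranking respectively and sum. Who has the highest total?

Q

P: 294·0 + 82·4 + 32·4 + 280·2 + 184·4 = 1752
Q: 294·4 + 82·2 + 32·3 + 280·3 + 184·1 = 2460
R: 294·1 + 82·1 + 32·0 + 280·1 + 184·2 = 1024
S: 294·2 + 82·3 + 32·2 + 280·0 + 184·3 = 1450
T: 294·3 + 82·0 + 32·1 + 280·4 + 184·0 = 2034
Q has the highest Borda score (2460).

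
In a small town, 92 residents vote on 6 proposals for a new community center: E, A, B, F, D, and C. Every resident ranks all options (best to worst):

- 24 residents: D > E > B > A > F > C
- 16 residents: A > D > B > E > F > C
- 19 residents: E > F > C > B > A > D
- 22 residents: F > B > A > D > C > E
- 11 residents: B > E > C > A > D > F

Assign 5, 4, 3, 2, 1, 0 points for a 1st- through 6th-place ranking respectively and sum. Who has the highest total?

E: 24·4 + 16·2 + 19·5 + 22·0 + 11·4 = 267
A: 24·2 + 16·5 + 19·1 + 22·3 + 11·2 = 235
B: 24·3 + 16·3 + 19·2 + 22·4 + 11·5 = 301
F: 24·1 + 16·1 + 19·4 + 22·5 + 11·0 = 226
D: 24·5 + 16·4 + 19·0 + 22·2 + 11·1 = 239
C: 24·0 + 16·0 + 19·3 + 22·1 + 11·3 = 112
B has the highest Borda score (301).

B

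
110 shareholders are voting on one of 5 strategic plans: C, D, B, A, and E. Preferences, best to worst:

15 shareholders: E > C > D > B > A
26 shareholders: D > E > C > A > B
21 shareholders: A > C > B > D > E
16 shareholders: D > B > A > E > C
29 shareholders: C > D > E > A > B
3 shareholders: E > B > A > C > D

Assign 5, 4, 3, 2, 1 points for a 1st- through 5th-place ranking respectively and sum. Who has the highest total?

C: 15·4 + 26·3 + 21·4 + 16·1 + 29·5 + 3·2 = 389
D: 15·3 + 26·5 + 21·2 + 16·5 + 29·4 + 3·1 = 416
B: 15·2 + 26·1 + 21·3 + 16·4 + 29·1 + 3·4 = 224
A: 15·1 + 26·2 + 21·5 + 16·3 + 29·2 + 3·3 = 287
E: 15·5 + 26·4 + 21·1 + 16·2 + 29·3 + 3·5 = 334
D has the highest Borda score (416).

D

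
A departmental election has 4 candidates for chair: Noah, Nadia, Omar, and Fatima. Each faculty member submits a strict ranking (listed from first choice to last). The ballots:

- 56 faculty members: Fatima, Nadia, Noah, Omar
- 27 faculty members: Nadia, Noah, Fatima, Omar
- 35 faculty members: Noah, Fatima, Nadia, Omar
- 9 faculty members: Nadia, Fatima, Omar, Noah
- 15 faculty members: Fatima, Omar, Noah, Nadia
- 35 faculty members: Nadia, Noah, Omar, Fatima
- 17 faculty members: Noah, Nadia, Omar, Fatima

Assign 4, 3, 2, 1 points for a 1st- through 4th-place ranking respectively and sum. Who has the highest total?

Noah: 56·2 + 27·3 + 35·4 + 9·1 + 15·2 + 35·3 + 17·4 = 545
Nadia: 56·3 + 27·4 + 35·2 + 9·4 + 15·1 + 35·4 + 17·3 = 588
Omar: 56·1 + 27·1 + 35·1 + 9·2 + 15·3 + 35·2 + 17·2 = 285
Fatima: 56·4 + 27·2 + 35·3 + 9·3 + 15·4 + 35·1 + 17·1 = 522
Nadia has the highest Borda score (588).

Nadia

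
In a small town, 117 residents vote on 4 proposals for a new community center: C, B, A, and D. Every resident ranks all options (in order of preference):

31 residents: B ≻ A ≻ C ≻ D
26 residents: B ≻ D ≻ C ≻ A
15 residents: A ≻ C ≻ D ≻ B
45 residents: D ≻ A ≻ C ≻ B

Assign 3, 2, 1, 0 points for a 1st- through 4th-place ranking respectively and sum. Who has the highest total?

C: 31·1 + 26·1 + 15·2 + 45·1 = 132
B: 31·3 + 26·3 + 15·0 + 45·0 = 171
A: 31·2 + 26·0 + 15·3 + 45·2 = 197
D: 31·0 + 26·2 + 15·1 + 45·3 = 202
D has the highest Borda score (202).

D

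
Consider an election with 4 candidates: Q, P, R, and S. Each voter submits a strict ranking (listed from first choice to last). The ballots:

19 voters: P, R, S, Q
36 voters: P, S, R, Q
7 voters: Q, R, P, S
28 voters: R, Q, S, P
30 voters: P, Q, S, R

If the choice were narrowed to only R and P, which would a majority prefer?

P

Voters preferring R to P: 35; preferring P to R: 85.
P wins the head-to-head.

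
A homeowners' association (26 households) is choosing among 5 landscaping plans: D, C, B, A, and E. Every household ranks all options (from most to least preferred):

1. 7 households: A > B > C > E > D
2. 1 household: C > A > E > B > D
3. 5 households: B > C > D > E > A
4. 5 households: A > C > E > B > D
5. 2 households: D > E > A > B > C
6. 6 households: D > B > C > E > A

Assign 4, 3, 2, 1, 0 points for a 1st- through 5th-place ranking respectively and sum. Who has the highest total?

D: 7·0 + 1·0 + 5·2 + 5·0 + 2·4 + 6·4 = 42
C: 7·2 + 1·4 + 5·3 + 5·3 + 2·0 + 6·2 = 60
B: 7·3 + 1·1 + 5·4 + 5·1 + 2·1 + 6·3 = 67
A: 7·4 + 1·3 + 5·0 + 5·4 + 2·2 + 6·0 = 55
E: 7·1 + 1·2 + 5·1 + 5·2 + 2·3 + 6·1 = 36
B has the highest Borda score (67).

B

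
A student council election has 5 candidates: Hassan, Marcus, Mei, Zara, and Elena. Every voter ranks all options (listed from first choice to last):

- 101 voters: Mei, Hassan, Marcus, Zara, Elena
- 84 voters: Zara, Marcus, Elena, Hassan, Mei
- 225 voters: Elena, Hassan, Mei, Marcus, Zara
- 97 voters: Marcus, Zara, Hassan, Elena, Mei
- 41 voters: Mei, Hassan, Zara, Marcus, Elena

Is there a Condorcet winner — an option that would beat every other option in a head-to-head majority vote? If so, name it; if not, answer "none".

none

Checking pairwise contests:
Elena beats Hassan 309–239.
Hassan beats Marcus 367–181.
Hassan beats Mei 406–142.
Hassan beats Zara 367–181.
Marcus beats Elena 323–225.
Every option loses at least one head-to-head, so there is no Condorcet winner.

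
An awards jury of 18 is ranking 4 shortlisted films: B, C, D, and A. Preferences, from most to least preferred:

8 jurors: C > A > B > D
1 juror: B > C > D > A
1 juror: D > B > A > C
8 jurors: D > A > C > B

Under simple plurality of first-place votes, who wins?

First-place votes: B 1, C 8, D 9, A 0.
D has the most first-place votes.

D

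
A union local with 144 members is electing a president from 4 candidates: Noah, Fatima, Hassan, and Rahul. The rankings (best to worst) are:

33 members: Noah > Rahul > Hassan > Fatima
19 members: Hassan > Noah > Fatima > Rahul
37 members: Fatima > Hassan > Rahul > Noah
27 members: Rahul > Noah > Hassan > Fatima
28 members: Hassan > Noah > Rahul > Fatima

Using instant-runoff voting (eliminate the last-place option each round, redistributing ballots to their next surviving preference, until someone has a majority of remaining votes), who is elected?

Hassan

Round 1: Noah 33, Fatima 37, Hassan 47, Rahul 27. Eliminate Rahul.
Round 2: Noah 60, Fatima 37, Hassan 47. Eliminate Fatima.
Round 3: Noah 60, Hassan 84. Hassan has a majority.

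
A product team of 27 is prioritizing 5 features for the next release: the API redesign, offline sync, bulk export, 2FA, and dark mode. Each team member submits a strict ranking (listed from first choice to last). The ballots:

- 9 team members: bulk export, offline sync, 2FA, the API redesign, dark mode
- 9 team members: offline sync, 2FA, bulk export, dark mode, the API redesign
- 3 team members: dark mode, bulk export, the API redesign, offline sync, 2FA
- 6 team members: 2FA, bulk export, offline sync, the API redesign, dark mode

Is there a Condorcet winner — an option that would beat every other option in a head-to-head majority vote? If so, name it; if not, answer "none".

none

Checking pairwise contests:
offline sync beats the API redesign 24–3.
bulk export beats offline sync 18–9.
2FA beats bulk export 15–12.
offline sync beats 2FA 21–6.
the API redesign beats dark mode 15–12.
Every option loses at least one head-to-head, so there is no Condorcet winner.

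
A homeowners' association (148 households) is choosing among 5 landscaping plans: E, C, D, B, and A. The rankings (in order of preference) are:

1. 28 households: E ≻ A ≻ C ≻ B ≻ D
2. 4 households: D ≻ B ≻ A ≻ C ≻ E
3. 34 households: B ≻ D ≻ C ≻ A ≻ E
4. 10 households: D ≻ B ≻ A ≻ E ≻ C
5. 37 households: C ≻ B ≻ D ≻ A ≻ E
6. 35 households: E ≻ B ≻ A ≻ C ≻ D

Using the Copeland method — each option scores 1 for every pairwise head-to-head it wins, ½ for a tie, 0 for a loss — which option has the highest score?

B

E: loses to C, D, B, and A → score 0.
C: beats E and D; loses to B and A → score 2.
D: beats E and A; loses to C and B → score 2.
B: beats E, C, D, and A → score 4.
A: beats E and C; loses to D and B → score 2.
B has the best pairwise record.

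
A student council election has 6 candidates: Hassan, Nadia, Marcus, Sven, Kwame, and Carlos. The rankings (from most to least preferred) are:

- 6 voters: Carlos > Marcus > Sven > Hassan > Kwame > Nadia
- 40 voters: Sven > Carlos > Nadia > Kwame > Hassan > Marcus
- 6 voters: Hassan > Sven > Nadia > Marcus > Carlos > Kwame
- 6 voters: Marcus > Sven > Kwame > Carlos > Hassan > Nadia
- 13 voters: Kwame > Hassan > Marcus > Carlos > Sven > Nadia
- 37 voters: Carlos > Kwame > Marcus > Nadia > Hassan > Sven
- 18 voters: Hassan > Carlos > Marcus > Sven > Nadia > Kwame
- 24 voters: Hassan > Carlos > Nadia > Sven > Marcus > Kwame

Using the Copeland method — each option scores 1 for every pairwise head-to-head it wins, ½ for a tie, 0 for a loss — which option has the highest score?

Hassan: beats Marcus and Sven; loses to Nadia, Kwame, and Carlos → score 2.
Nadia: beats Hassan and Kwame; loses to Marcus, Sven, and Carlos → score 2.
Marcus: beats Nadia and Sven; loses to Hassan, Kwame, and Carlos → score 2.
Sven: beats Nadia and Kwame; loses to Hassan, Marcus, and Carlos → score 2.
Kwame: beats Hassan and Marcus; loses to Nadia, Sven, and Carlos → score 2.
Carlos: beats Hassan, Nadia, Marcus, Sven, and Kwame → score 5.
Carlos has the best pairwise record.

Carlos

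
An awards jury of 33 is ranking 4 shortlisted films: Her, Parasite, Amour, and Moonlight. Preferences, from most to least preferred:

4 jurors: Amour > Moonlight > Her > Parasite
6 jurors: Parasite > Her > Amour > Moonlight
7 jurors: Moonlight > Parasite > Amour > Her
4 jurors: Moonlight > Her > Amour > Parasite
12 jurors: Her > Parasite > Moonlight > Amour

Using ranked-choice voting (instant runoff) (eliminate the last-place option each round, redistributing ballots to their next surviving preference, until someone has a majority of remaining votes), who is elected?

Round 1: Her 12, Parasite 6, Amour 4, Moonlight 11. Eliminate Amour.
Round 2: Her 12, Parasite 6, Moonlight 15. Eliminate Parasite.
Round 3: Her 18, Moonlight 15. Her has a majority.

Her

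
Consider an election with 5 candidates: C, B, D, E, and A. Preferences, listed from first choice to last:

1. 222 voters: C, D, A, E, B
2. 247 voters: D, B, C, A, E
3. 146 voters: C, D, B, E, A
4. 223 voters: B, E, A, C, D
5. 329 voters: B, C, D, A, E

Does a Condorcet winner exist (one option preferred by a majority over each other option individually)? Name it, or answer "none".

none

Checking pairwise contests:
B beats C 799–368.
D beats B 615–552.
C beats D 920–247.
C beats E 944–223.
C beats A 944–223.
Every option loses at least one head-to-head, so there is no Condorcet winner.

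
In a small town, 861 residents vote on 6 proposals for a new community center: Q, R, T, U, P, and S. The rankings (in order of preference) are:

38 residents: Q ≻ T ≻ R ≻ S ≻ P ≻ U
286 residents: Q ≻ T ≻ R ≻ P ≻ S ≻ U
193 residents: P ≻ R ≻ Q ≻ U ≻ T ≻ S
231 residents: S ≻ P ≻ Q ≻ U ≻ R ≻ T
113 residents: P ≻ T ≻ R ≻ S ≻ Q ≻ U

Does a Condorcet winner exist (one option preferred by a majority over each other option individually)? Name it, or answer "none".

P

P vs Q: 537–324 for P.
P vs R: 537–324 for P.
P vs T: 537–324 for P.
P vs U: 861–0 for P.
P vs S: 592–269 for P.
P beats every other option head-to-head.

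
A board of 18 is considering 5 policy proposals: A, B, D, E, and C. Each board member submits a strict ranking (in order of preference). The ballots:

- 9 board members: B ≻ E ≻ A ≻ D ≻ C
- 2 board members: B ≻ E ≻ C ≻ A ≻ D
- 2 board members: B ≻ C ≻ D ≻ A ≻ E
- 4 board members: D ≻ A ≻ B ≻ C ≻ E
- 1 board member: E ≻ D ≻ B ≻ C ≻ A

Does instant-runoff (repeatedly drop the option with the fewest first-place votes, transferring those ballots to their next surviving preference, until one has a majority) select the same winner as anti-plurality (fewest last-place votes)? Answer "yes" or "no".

Instant-runoff — R1 A 0, B 13, D 4, E 1, C 0 (B winner). Winner: B.
Anti-plurality — last-place votes: A 1, B 0, D 2, E 6, C 9. Winner: B.
The two methods agree.

yes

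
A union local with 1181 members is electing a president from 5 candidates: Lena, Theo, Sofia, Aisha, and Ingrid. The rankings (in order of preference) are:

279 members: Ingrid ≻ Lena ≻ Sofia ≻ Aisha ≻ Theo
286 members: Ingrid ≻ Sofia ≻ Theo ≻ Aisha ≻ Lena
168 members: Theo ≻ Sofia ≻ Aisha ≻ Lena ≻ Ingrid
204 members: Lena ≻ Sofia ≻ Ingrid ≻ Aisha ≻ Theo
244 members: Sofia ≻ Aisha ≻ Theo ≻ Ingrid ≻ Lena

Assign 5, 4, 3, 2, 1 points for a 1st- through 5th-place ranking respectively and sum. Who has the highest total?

Lena: 279·4 + 286·1 + 168·2 + 204·5 + 244·1 = 3002
Theo: 279·1 + 286·3 + 168·5 + 204·1 + 244·3 = 2913
Sofia: 279·3 + 286·4 + 168·4 + 204·4 + 244·5 = 4689
Aisha: 279·2 + 286·2 + 168·3 + 204·2 + 244·4 = 3018
Ingrid: 279·5 + 286·5 + 168·1 + 204·3 + 244·2 = 4093
Sofia has the highest Borda score (4689).

Sofia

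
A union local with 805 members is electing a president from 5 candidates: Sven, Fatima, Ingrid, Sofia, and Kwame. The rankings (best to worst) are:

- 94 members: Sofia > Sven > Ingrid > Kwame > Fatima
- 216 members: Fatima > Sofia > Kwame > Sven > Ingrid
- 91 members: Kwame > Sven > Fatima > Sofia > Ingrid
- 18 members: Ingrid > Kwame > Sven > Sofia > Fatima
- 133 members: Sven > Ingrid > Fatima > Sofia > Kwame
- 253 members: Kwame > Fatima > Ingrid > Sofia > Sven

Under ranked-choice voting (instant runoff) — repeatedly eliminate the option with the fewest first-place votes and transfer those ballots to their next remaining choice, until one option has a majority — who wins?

Round 1: Sven 133, Fatima 216, Ingrid 18, Sofia 94, Kwame 344. Eliminate Ingrid.
Round 2: Sven 133, Fatima 216, Sofia 94, Kwame 362. Eliminate Sofia.
Round 3: Sven 227, Fatima 216, Kwame 362. Eliminate Fatima.
Round 4: Sven 227, Kwame 578. Kwame has a majority.

Kwame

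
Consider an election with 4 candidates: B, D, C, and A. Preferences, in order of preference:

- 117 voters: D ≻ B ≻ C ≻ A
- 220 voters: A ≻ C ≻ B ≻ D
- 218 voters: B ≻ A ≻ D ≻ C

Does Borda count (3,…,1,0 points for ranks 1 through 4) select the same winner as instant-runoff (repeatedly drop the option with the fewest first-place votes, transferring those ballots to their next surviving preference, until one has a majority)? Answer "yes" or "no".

yes

Borda — scores: B 1108, D 569, C 557, A 1096. Winner: B.
Instant-runoff — R1 B 218, D 117, C 0, A 220 (C out); R2 B 218, D 117, A 220 (D out); R3 B 335, A 220 (B winner). Winner: B.
The two methods agree.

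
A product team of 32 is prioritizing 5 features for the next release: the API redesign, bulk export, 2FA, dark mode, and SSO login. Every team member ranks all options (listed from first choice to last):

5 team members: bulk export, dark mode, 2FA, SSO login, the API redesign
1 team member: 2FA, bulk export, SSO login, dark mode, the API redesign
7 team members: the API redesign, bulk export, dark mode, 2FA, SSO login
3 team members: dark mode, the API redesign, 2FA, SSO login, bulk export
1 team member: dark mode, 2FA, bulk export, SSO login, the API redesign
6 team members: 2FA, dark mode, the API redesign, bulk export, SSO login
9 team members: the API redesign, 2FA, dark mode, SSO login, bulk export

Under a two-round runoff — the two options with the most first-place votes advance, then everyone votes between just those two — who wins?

Round 1 first-place votes: the API redesign 16, bulk export 5, 2FA 7, dark mode 4, SSO login 0.
the API redesign and 2FA advance.
Runoff: the API redesign is preferred to 2FA by 19 voters; 2FA by 13.
the API redesign wins the runoff.

the API redesign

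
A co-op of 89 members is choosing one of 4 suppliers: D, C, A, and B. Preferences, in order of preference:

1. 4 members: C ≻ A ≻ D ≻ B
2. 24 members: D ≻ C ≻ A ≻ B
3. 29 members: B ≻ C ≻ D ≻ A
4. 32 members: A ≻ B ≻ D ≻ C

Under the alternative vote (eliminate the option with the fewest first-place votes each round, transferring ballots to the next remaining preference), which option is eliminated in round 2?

Round 1: D 24, C 4, A 32, B 29. Eliminate C.
Round 2: D 24, A 36, B 29. Eliminate D.

D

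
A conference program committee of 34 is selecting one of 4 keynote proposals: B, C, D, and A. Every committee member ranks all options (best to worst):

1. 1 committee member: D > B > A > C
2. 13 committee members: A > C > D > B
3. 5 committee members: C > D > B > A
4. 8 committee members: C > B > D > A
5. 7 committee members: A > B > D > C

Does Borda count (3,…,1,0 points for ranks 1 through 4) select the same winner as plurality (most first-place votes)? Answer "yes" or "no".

no

Borda — scores: B 37, C 65, D 41, A 61. Winner: C.
Plurality — first-place votes: B 0, C 13, D 1, A 20. Winner: A.
The two methods disagree.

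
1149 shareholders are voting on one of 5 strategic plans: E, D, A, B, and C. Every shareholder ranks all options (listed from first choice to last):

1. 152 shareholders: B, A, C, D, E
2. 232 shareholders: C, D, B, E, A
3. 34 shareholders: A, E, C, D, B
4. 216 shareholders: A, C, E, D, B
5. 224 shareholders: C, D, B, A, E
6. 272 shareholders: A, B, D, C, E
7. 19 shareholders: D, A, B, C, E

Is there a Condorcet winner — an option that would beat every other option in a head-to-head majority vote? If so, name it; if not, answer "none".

Checking pairwise contests:
D beats E 899–250.
A beats D 674–475.
B beats A 608–541.
D beats B 725–424.
A beats C 693–456.
Every option loses at least one head-to-head, so there is no Condorcet winner.

none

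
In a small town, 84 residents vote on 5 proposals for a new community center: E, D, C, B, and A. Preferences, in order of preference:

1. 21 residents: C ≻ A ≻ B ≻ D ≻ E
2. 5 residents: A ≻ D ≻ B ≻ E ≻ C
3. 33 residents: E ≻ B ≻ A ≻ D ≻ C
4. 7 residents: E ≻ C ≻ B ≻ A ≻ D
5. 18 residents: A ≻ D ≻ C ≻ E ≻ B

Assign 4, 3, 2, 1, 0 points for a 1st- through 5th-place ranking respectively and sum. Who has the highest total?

A

E: 21·0 + 5·1 + 33·4 + 7·4 + 18·1 = 183
D: 21·1 + 5·3 + 33·1 + 7·0 + 18·3 = 123
C: 21·4 + 5·0 + 33·0 + 7·3 + 18·2 = 141
B: 21·2 + 5·2 + 33·3 + 7·2 + 18·0 = 165
A: 21·3 + 5·4 + 33·2 + 7·1 + 18·4 = 228
A has the highest Borda score (228).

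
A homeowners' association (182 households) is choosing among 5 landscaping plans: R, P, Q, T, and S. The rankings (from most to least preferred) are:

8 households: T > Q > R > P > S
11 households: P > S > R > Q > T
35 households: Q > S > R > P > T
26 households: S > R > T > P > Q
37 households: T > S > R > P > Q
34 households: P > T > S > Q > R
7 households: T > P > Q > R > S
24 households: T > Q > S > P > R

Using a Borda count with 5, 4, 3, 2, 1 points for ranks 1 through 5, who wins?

R: 8·3 + 11·3 + 35·3 + 26·4 + 37·3 + 34·1 + 7·2 + 24·1 = 449
P: 8·2 + 11·5 + 35·2 + 26·2 + 37·2 + 34·5 + 7·4 + 24·2 = 513
Q: 8·4 + 11·2 + 35·5 + 26·1 + 37·1 + 34·2 + 7·3 + 24·4 = 477
T: 8·5 + 11·1 + 35·1 + 26·3 + 37·5 + 34·4 + 7·5 + 24·5 = 640
S: 8·1 + 11·4 + 35·4 + 26·5 + 37·4 + 34·3 + 7·1 + 24·3 = 651
S has the highest Borda score (651).

S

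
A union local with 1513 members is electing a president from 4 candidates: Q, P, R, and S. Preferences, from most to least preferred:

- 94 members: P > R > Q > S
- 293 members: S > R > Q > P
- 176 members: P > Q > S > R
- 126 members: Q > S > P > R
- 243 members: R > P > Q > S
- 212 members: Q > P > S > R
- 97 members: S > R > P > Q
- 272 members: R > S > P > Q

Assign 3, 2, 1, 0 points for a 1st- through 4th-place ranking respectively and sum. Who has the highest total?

R

Q: 94·1 + 293·1 + 176·2 + 126·3 + 243·1 + 212·3 + 97·0 + 272·0 = 1996
P: 94·3 + 293·0 + 176·3 + 126·1 + 243·2 + 212·2 + 97·1 + 272·1 = 2215
R: 94·2 + 293·2 + 176·0 + 126·0 + 243·3 + 212·0 + 97·2 + 272·3 = 2513
S: 94·0 + 293·3 + 176·1 + 126·2 + 243·0 + 212·1 + 97·3 + 272·2 = 2354
R has the highest Borda score (2513).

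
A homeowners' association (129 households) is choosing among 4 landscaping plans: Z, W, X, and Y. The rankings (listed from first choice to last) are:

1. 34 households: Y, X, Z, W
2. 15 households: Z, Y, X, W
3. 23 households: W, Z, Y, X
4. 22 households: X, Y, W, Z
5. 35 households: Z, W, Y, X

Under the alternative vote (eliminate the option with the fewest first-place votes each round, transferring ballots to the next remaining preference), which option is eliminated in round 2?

W

Round 1: Z 50, W 23, X 22, Y 34. Eliminate X.
Round 2: Z 50, W 23, Y 56. Eliminate W.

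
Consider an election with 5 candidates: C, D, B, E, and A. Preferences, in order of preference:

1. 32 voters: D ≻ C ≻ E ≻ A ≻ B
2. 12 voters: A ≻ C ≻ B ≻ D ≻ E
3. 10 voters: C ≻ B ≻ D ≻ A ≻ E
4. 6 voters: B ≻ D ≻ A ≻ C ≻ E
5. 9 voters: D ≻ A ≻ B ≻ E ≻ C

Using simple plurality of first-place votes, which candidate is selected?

D

First-place votes: C 10, D 41, B 6, E 0, A 12.
D has the most first-place votes.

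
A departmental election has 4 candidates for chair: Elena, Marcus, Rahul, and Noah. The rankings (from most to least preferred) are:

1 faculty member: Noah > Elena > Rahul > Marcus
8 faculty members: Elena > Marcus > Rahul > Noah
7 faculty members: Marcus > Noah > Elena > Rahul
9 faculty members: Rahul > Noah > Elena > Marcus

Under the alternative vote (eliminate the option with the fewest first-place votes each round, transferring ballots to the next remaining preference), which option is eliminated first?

Noah

Round 1: Elena 8, Marcus 7, Rahul 9, Noah 1. Eliminate Noah.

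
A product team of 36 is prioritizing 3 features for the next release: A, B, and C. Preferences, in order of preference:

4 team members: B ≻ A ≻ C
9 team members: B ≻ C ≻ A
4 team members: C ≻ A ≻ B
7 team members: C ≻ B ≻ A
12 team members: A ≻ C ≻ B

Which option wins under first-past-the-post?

First-place votes: A 12, B 13, C 11.
B has the most first-place votes.

B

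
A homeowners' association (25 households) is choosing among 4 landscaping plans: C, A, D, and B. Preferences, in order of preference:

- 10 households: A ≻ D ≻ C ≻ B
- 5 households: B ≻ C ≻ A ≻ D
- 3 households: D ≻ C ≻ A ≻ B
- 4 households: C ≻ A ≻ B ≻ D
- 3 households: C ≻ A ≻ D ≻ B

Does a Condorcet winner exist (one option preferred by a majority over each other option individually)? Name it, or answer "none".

none

Checking pairwise contests:
D beats C 13–12.
C beats A 15–10.
A beats D 22–3.
C beats B 20–5.
Every option loses at least one head-to-head, so there is no Condorcet winner.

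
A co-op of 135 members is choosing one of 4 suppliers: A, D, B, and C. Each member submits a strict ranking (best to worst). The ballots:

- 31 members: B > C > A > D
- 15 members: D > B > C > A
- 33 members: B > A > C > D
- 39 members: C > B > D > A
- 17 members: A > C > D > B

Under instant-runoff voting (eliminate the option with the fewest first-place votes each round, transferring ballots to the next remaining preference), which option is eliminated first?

D

Round 1: A 17, D 15, B 64, C 39. Eliminate D.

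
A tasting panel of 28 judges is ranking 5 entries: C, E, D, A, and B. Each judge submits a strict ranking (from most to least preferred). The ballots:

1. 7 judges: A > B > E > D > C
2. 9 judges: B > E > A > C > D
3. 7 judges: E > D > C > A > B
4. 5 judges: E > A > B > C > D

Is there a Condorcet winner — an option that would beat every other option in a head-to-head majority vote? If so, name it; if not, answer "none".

none

Checking pairwise contests:
E beats C 28–0.
B beats E 16–12.
E beats D 28–0.
E beats A 21–7.
A beats B 19–9.
Every option loses at least one head-to-head, so there is no Condorcet winner.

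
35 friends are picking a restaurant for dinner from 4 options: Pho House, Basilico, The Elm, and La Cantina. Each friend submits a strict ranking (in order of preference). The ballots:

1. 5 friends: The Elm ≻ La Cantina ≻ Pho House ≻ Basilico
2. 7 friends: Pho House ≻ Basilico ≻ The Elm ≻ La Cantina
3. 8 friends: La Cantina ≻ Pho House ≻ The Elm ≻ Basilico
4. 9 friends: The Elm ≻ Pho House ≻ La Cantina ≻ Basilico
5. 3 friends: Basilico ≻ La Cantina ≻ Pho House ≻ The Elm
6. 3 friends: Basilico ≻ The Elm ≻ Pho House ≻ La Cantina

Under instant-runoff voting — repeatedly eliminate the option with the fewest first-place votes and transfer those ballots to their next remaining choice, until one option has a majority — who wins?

Round 1: Pho House 7, Basilico 6, The Elm 14, La Cantina 8. Eliminate Basilico.
Round 2: Pho House 7, The Elm 17, La Cantina 11. Eliminate Pho House.
Round 3: The Elm 24, La Cantina 11. The Elm has a majority.

The Elm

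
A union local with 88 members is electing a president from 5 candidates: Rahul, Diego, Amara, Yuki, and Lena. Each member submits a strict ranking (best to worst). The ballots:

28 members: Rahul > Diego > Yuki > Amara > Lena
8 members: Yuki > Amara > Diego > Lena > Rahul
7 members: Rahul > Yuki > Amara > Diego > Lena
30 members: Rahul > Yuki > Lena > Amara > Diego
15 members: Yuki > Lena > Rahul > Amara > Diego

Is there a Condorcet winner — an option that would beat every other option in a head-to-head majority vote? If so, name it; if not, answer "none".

Rahul vs Diego: 80–8 for Rahul.
Rahul vs Amara: 80–8 for Rahul.
Rahul vs Yuki: 65–23 for Rahul.
Rahul vs Lena: 65–23 for Rahul.
Rahul beats every other option head-to-head.

Rahul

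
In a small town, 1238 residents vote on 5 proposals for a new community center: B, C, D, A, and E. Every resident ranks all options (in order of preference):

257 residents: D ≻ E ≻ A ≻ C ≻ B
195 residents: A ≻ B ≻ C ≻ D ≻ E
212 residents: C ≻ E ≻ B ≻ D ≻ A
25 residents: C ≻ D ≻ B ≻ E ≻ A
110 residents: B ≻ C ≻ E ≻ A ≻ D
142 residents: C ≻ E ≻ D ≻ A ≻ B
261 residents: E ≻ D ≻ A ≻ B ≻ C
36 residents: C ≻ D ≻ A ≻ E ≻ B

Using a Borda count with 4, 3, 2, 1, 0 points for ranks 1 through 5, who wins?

E

B: 257·0 + 195·3 + 212·2 + 25·2 + 110·4 + 142·0 + 261·1 + 36·0 = 1760
C: 257·1 + 195·2 + 212·4 + 25·4 + 110·3 + 142·4 + 261·0 + 36·4 = 2637
D: 257·4 + 195·1 + 212·1 + 25·3 + 110·0 + 142·2 + 261·3 + 36·3 = 2685
A: 257·2 + 195·4 + 212·0 + 25·0 + 110·1 + 142·1 + 261·2 + 36·2 = 2140
E: 257·3 + 195·0 + 212·3 + 25·1 + 110·2 + 142·3 + 261·4 + 36·1 = 3158
E has the highest Borda score (3158).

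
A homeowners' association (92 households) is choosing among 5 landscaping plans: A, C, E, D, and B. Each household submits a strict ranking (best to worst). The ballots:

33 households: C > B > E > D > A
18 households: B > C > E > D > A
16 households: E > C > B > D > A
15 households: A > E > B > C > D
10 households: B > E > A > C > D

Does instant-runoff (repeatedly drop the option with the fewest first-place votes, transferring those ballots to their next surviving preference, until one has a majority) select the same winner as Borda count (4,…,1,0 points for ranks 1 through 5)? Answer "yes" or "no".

Instant-runoff — R1 A 15, C 33, E 16, D 0, B 28 (D out); R2 A 15, C 33, E 16, B 28 (A out); R3 C 33, E 31, B 28 (B out); R4 C 51, E 41 (C winner). Winner: C.
Borda — scores: A 80, C 259, E 241, D 67, B 273. Winner: B.
The two methods disagree.

no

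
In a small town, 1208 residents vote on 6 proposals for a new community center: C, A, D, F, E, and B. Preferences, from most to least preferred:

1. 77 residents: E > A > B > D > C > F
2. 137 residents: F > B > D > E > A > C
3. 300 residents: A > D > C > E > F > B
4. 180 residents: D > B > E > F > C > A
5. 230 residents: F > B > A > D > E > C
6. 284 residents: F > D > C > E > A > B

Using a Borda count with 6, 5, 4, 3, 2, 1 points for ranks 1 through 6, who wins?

C: 77·2 + 137·1 + 300·4 + 180·2 + 230·1 + 284·4 = 3217
A: 77·5 + 137·2 + 300·6 + 180·1 + 230·4 + 284·2 = 4127
D: 77·3 + 137·4 + 300·5 + 180·6 + 230·3 + 284·5 = 5469
F: 77·1 + 137·6 + 300·2 + 180·3 + 230·6 + 284·6 = 5123
E: 77·6 + 137·3 + 300·3 + 180·4 + 230·2 + 284·3 = 3805
B: 77·4 + 137·5 + 300·1 + 180·5 + 230·5 + 284·1 = 3627
D has the highest Borda score (5469).

D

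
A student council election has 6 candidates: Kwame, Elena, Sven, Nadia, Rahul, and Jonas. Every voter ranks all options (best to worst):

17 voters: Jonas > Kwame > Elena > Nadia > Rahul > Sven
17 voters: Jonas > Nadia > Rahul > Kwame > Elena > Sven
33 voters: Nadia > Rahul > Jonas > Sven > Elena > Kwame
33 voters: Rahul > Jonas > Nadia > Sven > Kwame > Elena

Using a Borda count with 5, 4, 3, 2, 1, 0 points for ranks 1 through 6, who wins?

Kwame: 17·4 + 17·2 + 33·0 + 33·1 = 135
Elena: 17·3 + 17·1 + 33·1 + 33·0 = 101
Sven: 17·0 + 17·0 + 33·2 + 33·2 = 132
Nadia: 17·2 + 17·4 + 33·5 + 33·3 = 366
Rahul: 17·1 + 17·3 + 33·4 + 33·5 = 365
Jonas: 17·5 + 17·5 + 33·3 + 33·4 = 401
Jonas has the highest Borda score (401).

Jonas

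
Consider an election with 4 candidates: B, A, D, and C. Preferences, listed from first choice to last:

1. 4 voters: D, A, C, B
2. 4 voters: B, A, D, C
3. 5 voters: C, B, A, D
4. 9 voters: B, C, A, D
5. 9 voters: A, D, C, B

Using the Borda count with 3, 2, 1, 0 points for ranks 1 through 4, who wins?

B: 4·0 + 4·3 + 5·2 + 9·3 + 9·0 = 49
A: 4·2 + 4·2 + 5·1 + 9·1 + 9·3 = 57
D: 4·3 + 4·1 + 5·0 + 9·0 + 9·2 = 34
C: 4·1 + 4·0 + 5·3 + 9·2 + 9·1 = 46
A has the highest Borda score (57).

A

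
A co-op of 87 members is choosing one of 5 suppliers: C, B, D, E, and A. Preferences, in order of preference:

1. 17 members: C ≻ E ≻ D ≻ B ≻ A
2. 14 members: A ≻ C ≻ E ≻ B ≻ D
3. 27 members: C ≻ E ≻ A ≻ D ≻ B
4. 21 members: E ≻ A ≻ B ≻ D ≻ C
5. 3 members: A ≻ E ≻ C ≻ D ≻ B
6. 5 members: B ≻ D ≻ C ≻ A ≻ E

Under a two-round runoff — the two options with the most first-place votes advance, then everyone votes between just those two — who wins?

C

Round 1 first-place votes: C 44, B 5, D 0, E 21, A 17.
C and E advance.
Runoff: C is preferred to E by 63 voters; E by 24.
C wins the runoff.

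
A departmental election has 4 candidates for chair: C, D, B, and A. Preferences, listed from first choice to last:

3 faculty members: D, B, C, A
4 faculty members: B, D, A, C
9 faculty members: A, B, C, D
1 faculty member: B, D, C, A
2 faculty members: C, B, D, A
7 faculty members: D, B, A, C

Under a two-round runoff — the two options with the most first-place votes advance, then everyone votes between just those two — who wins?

Round 1 first-place votes: C 2, D 10, B 5, A 9.
D and A advance.
Runoff: D is preferred to A by 17 voters; A by 9.
D wins the runoff.

D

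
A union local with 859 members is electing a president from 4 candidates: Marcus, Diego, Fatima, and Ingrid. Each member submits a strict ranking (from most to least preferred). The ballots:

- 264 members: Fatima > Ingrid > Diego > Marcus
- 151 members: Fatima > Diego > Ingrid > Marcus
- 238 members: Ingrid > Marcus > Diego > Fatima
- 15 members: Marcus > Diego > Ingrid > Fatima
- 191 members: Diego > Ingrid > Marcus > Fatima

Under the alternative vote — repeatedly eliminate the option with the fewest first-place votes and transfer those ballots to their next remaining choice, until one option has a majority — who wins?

Round 1: Marcus 15, Diego 191, Fatima 415, Ingrid 238. Eliminate Marcus.
Round 2: Diego 206, Fatima 415, Ingrid 238. Eliminate Diego.
Round 3: Fatima 415, Ingrid 444. Ingrid has a majority.

Ingrid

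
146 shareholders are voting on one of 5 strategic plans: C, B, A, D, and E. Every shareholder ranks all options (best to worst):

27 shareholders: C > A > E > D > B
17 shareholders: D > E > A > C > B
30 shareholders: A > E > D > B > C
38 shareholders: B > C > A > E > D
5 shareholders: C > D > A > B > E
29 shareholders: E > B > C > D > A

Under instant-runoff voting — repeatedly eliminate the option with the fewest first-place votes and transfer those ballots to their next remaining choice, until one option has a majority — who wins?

E

Round 1: C 32, B 38, A 30, D 17, E 29. Eliminate D.
Round 2: C 32, B 38, A 30, E 46. Eliminate A.
Round 3: C 32, B 38, E 76. E has a majority.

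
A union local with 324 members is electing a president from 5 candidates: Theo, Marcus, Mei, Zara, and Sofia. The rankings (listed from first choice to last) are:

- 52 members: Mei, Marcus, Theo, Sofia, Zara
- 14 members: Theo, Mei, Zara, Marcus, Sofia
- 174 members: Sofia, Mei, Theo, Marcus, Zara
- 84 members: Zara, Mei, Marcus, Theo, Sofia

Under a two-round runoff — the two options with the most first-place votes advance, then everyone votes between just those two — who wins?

Round 1 first-place votes: Theo 14, Marcus 0, Mei 52, Zara 84, Sofia 174.
Sofia and Zara advance.
Runoff: Sofia is preferred to Zara by 226 voters; Zara by 98.
Sofia wins the runoff.

Sofia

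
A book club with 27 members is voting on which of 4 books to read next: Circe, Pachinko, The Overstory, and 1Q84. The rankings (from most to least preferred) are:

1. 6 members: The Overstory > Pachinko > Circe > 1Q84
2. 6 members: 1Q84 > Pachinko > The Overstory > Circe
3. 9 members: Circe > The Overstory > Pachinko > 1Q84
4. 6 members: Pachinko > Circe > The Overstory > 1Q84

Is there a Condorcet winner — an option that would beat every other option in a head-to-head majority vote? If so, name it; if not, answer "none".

none

Checking pairwise contests:
Pachinko beats Circe 18–9.
The Overstory beats Pachinko 15–12.
Circe beats The Overstory 15–12.
Circe beats 1Q84 21–6.
Every option loses at least one head-to-head, so there is no Condorcet winner.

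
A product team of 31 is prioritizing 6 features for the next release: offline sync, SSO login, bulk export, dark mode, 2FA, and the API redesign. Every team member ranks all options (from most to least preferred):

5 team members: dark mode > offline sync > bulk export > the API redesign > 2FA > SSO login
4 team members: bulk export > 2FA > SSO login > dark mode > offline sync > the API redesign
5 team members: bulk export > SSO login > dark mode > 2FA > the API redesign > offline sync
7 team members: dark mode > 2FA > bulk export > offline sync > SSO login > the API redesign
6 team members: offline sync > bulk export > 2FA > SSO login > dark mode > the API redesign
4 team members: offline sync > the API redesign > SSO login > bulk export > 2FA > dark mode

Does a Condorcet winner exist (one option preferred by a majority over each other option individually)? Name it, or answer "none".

bulk export vs offline sync: 16–15 for bulk export.
bulk export vs SSO login: 27–4 for bulk export.
bulk export vs dark mode: 19–12 for bulk export.
bulk export vs 2FA: 24–7 for bulk export.
bulk export vs the API redesign: 27–4 for bulk export.
bulk export beats every other option head-to-head.

bulk export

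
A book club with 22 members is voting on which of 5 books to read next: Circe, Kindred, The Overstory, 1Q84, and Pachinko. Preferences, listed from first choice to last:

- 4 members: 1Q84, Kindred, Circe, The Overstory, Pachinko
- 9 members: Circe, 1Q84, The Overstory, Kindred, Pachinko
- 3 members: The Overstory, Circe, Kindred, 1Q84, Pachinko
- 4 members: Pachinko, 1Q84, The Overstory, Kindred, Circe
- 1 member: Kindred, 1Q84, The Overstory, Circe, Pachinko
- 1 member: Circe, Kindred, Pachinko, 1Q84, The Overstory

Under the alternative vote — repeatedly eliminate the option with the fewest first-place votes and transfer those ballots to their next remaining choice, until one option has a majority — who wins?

Circe

Round 1: Circe 10, Kindred 1, The Overstory 3, 1Q84 4, Pachinko 4. Eliminate Kindred.
Round 2: Circe 10, The Overstory 3, 1Q84 5, Pachinko 4. Eliminate The Overstory.
Round 3: Circe 13, 1Q84 5, Pachinko 4. Circe has a majority.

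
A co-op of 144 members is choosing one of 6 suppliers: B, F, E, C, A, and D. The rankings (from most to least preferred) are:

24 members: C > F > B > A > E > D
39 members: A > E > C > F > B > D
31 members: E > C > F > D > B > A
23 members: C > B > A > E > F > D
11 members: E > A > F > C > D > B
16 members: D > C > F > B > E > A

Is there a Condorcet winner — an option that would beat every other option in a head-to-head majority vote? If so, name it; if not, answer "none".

Checking pairwise contests:
F beats B 121–23.
E beats F 104–40.
A beats E 86–58.
E beats C 81–63.
B beats A 94–50.
B beats D 86–58.
Every option loses at least one head-to-head, so there is no Condorcet winner.

none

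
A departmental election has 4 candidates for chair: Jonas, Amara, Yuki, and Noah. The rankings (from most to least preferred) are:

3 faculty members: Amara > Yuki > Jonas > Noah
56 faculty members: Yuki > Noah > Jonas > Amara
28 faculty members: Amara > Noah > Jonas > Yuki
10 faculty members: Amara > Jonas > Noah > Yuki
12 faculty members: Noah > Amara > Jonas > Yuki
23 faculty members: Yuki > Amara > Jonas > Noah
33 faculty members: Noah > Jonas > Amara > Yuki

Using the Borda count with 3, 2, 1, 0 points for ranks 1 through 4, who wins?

Noah

Jonas: 3·1 + 56·1 + 28·1 + 10·2 + 12·1 + 23·1 + 33·2 = 208
Amara: 3·3 + 56·0 + 28·3 + 10·3 + 12·2 + 23·2 + 33·1 = 226
Yuki: 3·2 + 56·3 + 28·0 + 10·0 + 12·0 + 23·3 + 33·0 = 243
Noah: 3·0 + 56·2 + 28·2 + 10·1 + 12·3 + 23·0 + 33·3 = 313
Noah has the highest Borda score (313).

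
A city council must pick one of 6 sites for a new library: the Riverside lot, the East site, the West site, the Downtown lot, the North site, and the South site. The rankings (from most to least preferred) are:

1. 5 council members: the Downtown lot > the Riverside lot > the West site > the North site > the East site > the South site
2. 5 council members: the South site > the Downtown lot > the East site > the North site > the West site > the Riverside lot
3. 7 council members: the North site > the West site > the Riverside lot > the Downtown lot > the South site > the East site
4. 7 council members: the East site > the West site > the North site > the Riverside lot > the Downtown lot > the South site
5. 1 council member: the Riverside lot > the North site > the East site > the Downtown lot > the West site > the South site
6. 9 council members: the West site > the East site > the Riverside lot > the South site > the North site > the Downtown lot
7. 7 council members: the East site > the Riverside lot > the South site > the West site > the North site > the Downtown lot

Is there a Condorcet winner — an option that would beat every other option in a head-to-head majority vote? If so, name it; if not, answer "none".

the West site vs the Riverside lot: 28–13 for the West site.
the West site vs the East site: 21–20 for the West site.
the West site vs the Downtown lot: 30–11 for the West site.
the West site vs the North site: 28–13 for the West site.
the West site vs the South site: 29–12 for the West site.
the West site beats every other option head-to-head.

the West site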